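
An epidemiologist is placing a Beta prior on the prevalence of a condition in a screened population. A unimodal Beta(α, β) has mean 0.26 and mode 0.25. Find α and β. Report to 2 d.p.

With s = α+β: μ = α/s and mode = (α−1)/(s−2). Eliminating α = μs,
μs − 1 = m(s−2) ⇒ s(μ−m) = 1−2m ⇒ s = 0.50/0.01 = 50.0000.
So α = μs = 13.00, β = (1−μ)s = 37.00.

α = 13.00, β = 37.00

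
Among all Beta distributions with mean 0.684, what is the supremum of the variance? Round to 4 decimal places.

0.2161

Var = μ(1−μ)/(α+β+1), which approaches μ(1−μ) as α+β → 0.
So the supremum is μ(1−μ) = 0.684×0.316 = 0.2161.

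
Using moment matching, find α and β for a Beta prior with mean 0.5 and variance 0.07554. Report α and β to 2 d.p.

α = 1.15, β = 1.15

By moment matching, α+β = μ(1−μ)/σ² − 1 = (0.5·0.5)/0.07554 − 1 = 3.3095 − 1 = 2.3095.
Since α/(α+β) = μ, α = 0.5·2.3095 = 1.15 and β = 0.5·2.3095 = 1.15.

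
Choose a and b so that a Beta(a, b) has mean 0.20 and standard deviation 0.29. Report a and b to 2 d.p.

Variance = 0.29² = 0.0841. The moment-matching identity a+b = μ(1−μ)/Var − 1 gives
a+b = 0.1600/0.0841 − 1 = 0.9025, so a = μ·0.9025 = 0.18 and b = (1−μ)·0.9025 = 0.72.

a = 0.18, b = 0.72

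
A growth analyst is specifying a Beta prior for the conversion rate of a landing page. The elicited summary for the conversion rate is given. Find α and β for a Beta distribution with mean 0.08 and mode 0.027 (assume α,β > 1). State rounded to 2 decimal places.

Let s = α+β. Mean gives α = μs = 0.08s; mode gives (α−1)/(s−2) = 0.027.
Substituting: 0.08s − 1 = 0.027(s−2) = 0.027s − 0.054, so 0.053s = 0.946 and s = 17.8491.
Then α = 0.08×17.8491 = 1.43 and β = s−α = 16.42.

α = 1.43, β = 16.42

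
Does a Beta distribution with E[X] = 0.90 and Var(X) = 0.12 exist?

No

For any Beta, Var(X) < E[X]·(1−E[X]).
Here μ(1−μ) = 0.90×0.10 = 0.0900, and 0.12 ≥ 0.0900.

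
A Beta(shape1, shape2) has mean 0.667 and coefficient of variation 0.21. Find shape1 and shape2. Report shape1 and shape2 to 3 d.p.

Var = (CV·μ)² = (0.21×0.667)² = 0.019620.
shape1+shape2 = μ(1−μ)/Var − 1 = 0.222111/0.019620 − 1 = 10.3209.
Thus shape1 = 0.667·10.3209 = 6.884 and shape2 = 0.333·10.3209 = 3.437.

shape1 = 6.884, shape2 = 3.437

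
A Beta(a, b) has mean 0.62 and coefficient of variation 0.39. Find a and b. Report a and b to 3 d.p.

a = 1.878, b = 1.151

σ = CV·μ = 0.39×0.62 = 0.24180, so σ² = 0.058467.
s+1 = μ(1−μ)/σ² = 0.2356/0.058467 = 4.0296, so s = a+b = 3.0296.
a = μs = 1.878, b = (1−μ)s = 1.151.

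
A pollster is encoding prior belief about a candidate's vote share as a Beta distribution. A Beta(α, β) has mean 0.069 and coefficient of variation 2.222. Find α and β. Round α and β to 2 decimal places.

σ = CV·μ = 2.222×0.069 = 0.15332, so σ² = 0.023506.
s+1 = μ(1−μ)/σ² = 0.064239/0.023506 = 2.7328, so s = α+β = 1.7328.
α = μs = 0.12, β = (1−μ)s = 1.61.

α = 0.12, β = 1.61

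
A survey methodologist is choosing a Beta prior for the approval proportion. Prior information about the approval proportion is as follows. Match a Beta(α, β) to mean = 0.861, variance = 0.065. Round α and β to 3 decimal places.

Let s = α+β. The Beta variance is μ(1−μ)/(s+1).
So s+1 = μ(1−μ)/σ² = (0.861×0.139)/0.065 = 0.119679/0.065 = 1.8412, giving s = 0.8412.
Then α = μs = 0.861×0.8412 = 0.724 and β = (1−μ)s = 0.139×0.8412 = 0.117.

α = 0.724, β = 0.117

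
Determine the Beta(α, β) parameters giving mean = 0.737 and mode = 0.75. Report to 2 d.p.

With s = α+β: μ = α/s and mode = (α−1)/(s−2). Eliminating α = μs,
μs − 1 = m(s−2) ⇒ s(μ−m) = 1−2m ⇒ s = -0.50/-0.013 = 38.4615.
So α = μs = 28.35, β = (1−μ)s = 10.12.

α = 28.35, β = 10.12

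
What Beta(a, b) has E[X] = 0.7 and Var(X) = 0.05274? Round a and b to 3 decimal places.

a = 2.087, b = 0.895

Let s = a+b. The Beta variance is μ(1−μ)/(s+1).
So s+1 = μ(1−μ)/σ² = (0.7×0.3)/0.05274 = 0.21/0.05274 = 3.9818, giving s = 2.9818.
Then a = μs = 0.7×2.9818 = 2.087 and b = (1−μ)s = 0.3×2.9818 = 0.895.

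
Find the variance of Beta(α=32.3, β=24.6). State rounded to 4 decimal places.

α+β = 56.9 and αβ = 794.58, so Var = αβ/[(α+β)²(α+β+1)] = 794.58/187457.619 = 0.0042.

0.0042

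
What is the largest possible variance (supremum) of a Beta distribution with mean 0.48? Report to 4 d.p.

For fixed mean μ the Beta variance is μ(1−μ)/(α+β+1), increasing as α+β decreases.
Its least upper bound (not attained) is μ(1−μ) = 0.48·0.52 = 0.2496.

0.2496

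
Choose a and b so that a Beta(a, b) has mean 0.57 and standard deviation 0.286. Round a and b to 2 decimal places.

Variance = 0.286² = 0.081796. The moment-matching identity a+b = μ(1−μ)/Var − 1 gives
a+b = 0.2451/0.081796 − 1 = 1.9965, so a = μ·1.9965 = 1.14 and b = (1−μ)·1.9965 = 0.86.

a = 1.14, b = 0.86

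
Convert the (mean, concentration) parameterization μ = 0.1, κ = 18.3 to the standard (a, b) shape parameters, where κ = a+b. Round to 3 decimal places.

a = 1.830, b = 16.470

Split κ in proportion μ : (1−μ): a = 0.1·18.3 = 1.830, b = 18.3 − 1.830 = 16.470.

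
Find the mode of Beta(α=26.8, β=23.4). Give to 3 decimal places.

0.535

With α,β > 1, mode = (α−1)/(α+β−2) = 25.8/48.2 = 0.535.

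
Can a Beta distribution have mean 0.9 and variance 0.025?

Yes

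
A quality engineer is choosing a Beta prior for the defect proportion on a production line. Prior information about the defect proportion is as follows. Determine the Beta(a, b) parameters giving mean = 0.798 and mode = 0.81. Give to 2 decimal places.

a = 41.23, b = 10.44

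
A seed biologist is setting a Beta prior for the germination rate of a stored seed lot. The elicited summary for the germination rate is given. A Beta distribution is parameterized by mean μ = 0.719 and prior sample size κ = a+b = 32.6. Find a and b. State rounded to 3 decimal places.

a = 23.439, b = 9.161

a = μκ = 0.719×32.6 = 23.439 and b = (1−μ)κ = 0.281×32.6 = 9.161.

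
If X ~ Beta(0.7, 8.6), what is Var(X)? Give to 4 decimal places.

0.0068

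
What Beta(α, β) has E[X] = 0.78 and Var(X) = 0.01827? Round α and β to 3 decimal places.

By moment matching, α+β = μ(1−μ)/σ² − 1 = (0.78·0.22)/0.01827 − 1 = 9.3924 − 1 = 8.3924.
Since α/(α+β) = μ, α = 0.78·8.3924 = 6.546 and β = 0.22·8.3924 = 1.846.

α = 6.546, β = 1.846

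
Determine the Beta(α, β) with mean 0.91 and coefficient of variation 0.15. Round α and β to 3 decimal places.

α = 3.090, β = 0.306

σ = CV·μ = 0.15×0.91 = 0.13650, so σ² = 0.018632.
s+1 = μ(1−μ)/σ² = 0.0819/0.018632 = 4.3956, so s = α+β = 3.3956.
α = μs = 3.090, β = (1−μ)s = 0.306.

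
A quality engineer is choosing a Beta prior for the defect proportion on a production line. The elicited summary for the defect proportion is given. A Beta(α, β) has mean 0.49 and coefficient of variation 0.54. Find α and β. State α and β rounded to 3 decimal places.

σ = CV·μ = 0.54×0.49 = 0.26460, so σ² = 0.070013.
s+1 = μ(1−μ)/σ² = 0.2499/0.070013 = 3.5693, so s = α+β = 2.5693.
α = μs = 1.259, β = (1−μ)s = 1.310.

α = 1.259, β = 1.310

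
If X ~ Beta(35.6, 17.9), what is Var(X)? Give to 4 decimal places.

0.0041

μ = 35.6/53.5 = 0.665421; Var = μ(1−μ)/(α+β+1) = 0.2226360/54.5 = 0.0041.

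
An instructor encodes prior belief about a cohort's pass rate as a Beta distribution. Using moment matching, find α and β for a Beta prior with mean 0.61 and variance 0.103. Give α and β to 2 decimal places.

Write ν = α+β; then α = μν and Var = μ(1−μ)/(ν+1).
ν = μ(1−μ)/Var − 1 = 0.2379/0.103 − 1 = 1.3097.
α = 0.61·1.3097 = 0.80, β = 0.39·1.3097 = 0.51.

α = 0.80, β = 0.51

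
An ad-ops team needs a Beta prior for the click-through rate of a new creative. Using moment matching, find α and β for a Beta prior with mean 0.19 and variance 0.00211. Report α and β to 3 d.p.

α = 13.668, β = 58.270

Write ν = α+β; then α = μν and Var = μ(1−μ)/(ν+1).
ν = μ(1−μ)/Var − 1 = 0.1539/0.00211 − 1 = 71.9384.
α = 0.19·71.9384 = 13.668, β = 0.81·71.9384 = 58.270.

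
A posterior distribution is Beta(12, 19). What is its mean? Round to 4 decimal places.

E[X] = α/(α+β) = 12/31 = 0.3871.

0.3871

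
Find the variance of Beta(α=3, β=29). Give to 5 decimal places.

Var = αβ/[(α+β)²(α+β+1)] = (3×29)/(32²×33) = 87/33792 = 0.00257.

0.00257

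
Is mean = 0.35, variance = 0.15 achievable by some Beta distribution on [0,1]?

For any Beta, Var(X) < E[X]·(1−E[X]).
Here μ(1−μ) = 0.35×0.65 = 0.2275, and 0.15 < 0.2275.

Yes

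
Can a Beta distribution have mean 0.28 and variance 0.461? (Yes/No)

For any Beta, Var(X) < E[X]·(1−E[X]).
Here μ(1−μ) = 0.28×0.72 = 0.2016, and 0.461 ≥ 0.2016.

No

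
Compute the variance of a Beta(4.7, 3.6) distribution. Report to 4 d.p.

0.0264

Var = αβ/[(α+β)²(α+β+1)] = (4.7×3.6)/(8.3²×9.3) = 16.92/640.677 = 0.0264.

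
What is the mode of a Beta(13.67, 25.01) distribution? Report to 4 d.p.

0.3454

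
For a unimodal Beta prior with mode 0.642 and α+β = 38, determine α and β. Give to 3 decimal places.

α = 24.112, β = 13.888

For α,β>1 the mode is (α−1)/(α+β−2), so α = mode·(κ−2)+1 = 0.642×36+1 = 24.112.
And β = (1−mode)·(κ−2)+1 = 0.358×36+1 = 13.888.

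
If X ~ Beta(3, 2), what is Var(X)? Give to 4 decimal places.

0.0400

μ = 3/5 = 0.600000; Var = μ(1−μ)/(α+β+1) = 0.2400000/6 = 0.0400.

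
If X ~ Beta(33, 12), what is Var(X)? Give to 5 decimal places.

0.00425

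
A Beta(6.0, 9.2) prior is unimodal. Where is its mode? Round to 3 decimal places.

With α,β > 1, mode = (α−1)/(α+β−2) = 5.0/13.2 = 0.379.

0.379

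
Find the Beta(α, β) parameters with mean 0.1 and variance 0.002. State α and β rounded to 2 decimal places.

Write ν = α+β; then α = μν and Var = μ(1−μ)/(ν+1).
ν = μ(1−μ)/Var − 1 = 0.09/0.002 − 1 = 44.0000.
α = 0.1·44.0000 = 4.40, β = 0.9·44.0000 = 39.60.

α = 4.40, β = 39.60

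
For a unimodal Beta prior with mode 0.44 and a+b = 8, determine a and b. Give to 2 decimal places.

a = 3.64, b = 4.36

For a,b>1 the mode is (a−1)/(a+b−2), so a = mode·(κ−2)+1 = 0.44×6+1 = 3.64.
And b = (1−mode)·(κ−2)+1 = 0.56×6+1 = 4.36.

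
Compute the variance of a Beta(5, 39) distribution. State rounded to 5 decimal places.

0.00224

μ = 5/44 = 0.113636; Var = μ(1−μ)/(α+β+1) = 0.1007231/45 = 0.00224.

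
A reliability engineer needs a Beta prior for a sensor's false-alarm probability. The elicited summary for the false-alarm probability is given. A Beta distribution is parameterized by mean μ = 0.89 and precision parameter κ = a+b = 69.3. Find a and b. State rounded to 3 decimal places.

a = 61.677, b = 7.623

Split κ in proportion μ : (1−μ): a = 0.89·69.3 = 61.677, b = 69.3 − 61.677 = 7.623.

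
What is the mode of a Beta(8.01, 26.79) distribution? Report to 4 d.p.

The density x^(α−1)(1−x)^(β−1) is maximised at (α−1)/(α+β−2) = 7.01/32.80 = 0.2137.

0.2137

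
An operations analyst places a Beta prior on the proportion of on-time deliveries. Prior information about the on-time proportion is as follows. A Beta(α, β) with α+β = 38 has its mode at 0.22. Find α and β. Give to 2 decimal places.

α = 8.92, β = 29.08

Mode = (α−1)/(κ−2) with κ = α+β, so α−1 = 0.22·36 = 7.92.
α = 8.92; β = κ − α = 29.08.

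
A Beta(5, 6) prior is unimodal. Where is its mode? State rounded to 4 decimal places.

The density x^(α−1)(1−x)^(β−1) is maximised at (α−1)/(α+β−2) = 4/9 = 0.4444.

0.4444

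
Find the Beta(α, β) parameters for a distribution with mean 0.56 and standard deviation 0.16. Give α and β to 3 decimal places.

α = 4.830, β = 3.795

σ² = 0.16² = 0.0256.
With s = α+β, Var = μ(1−μ)/(s+1), so s+1 = (0.56×0.44)/0.0256 = 9.6250 and s = 8.6250.
α = μs = 4.830, β = (1−μ)s = 3.795.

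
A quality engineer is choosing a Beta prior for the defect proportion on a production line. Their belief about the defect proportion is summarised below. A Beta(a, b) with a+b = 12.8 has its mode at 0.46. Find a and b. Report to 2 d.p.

For a,b>1 the mode is (a−1)/(a+b−2), so a = mode·(κ−2)+1 = 0.46×10.8+1 = 5.97.
And b = (1−mode)·(κ−2)+1 = 0.54×10.8+1 = 6.83.

a = 5.97, b = 6.83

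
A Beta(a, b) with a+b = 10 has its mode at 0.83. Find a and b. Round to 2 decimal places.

a = 7.64, b = 2.36

Mode = (a−1)/(κ−2) with κ = a+b, so a−1 = 0.83·8 = 6.64.
a = 7.64; b = κ − a = 2.36.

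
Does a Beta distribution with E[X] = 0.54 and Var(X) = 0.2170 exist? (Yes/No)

Yes

A Beta with mean μ has variance μ(1−μ)/(α+β+1) < μ(1−μ).
Here μ(1−μ) = 0.54×0.46 = 0.2484, and 0.2170 < 0.2484.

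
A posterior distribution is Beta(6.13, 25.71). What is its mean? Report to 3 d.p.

The Beta mean is α/(α+β) = 6.13/(6.13+25.71) = 0.193.

0.193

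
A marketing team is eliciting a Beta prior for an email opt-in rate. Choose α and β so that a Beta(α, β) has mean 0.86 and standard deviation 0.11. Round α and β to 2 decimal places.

α = 7.70, β = 1.25

First σ² = 0.0121. Setting α = μn, β = (1−μ)n with n = α+β,
μ(1−μ)/(n+1) = 0.0121 ⇒ n+1 = 0.1204/0.0121 = 9.9504 ⇒ n = 8.9504.
Hence α = 0.86×8.9504 = 7.70, β = 0.14×8.9504 = 1.25.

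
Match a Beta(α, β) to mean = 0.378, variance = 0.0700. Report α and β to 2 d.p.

α = 0.89, β = 1.47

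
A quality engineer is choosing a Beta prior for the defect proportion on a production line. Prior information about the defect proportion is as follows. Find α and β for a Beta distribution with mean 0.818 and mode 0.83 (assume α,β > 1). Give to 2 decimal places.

α = 44.99, β = 10.01

With s = α+β: μ = α/s and mode = (α−1)/(s−2). Eliminating α = μs,
μs − 1 = m(s−2) ⇒ s(μ−m) = 1−2m ⇒ s = -0.66/-0.012 = 55.0000.
So α = μs = 44.99, β = (1−μ)s = 10.01.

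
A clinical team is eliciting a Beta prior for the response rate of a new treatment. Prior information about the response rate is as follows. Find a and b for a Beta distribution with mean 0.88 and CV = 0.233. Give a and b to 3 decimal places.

σ = CV·μ = 0.233×0.88 = 0.20504, so σ² = 0.042041.
s+1 = μ(1−μ)/σ² = 0.1056/0.042041 = 2.5118, so s = a+b = 1.5118.
a = μs = 1.330, b = (1−μ)s = 0.181.

a = 1.330, b = 0.181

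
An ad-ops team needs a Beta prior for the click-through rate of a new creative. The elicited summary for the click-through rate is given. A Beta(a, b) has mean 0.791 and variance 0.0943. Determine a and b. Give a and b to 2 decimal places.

a = 0.60, b = 0.16

By moment matching, a+b = μ(1−μ)/σ² − 1 = (0.791·0.209)/0.0943 − 1 = 1.7531 − 1 = 0.7531.
Since a/(a+b) = μ, a = 0.791·0.7531 = 0.60 and b = 0.209·0.7531 = 0.16.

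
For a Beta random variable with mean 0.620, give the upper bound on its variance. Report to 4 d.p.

0.2356

Var = μ(1−μ)/(α+β+1), which approaches μ(1−μ) as α+β → 0.
So the supremum is μ(1−μ) = 0.620×0.380 = 0.2356.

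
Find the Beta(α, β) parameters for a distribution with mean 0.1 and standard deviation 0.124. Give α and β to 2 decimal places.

α = 0.49, β = 4.37

Variance = 0.124² = 0.015376. The moment-matching identity α+β = μ(1−μ)/Var − 1 gives
α+β = 0.09/0.015376 − 1 = 4.8533, so α = μ·4.8533 = 0.49 and β = (1−μ)·4.8533 = 4.37.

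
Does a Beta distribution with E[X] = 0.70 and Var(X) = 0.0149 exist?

A Beta with mean μ has variance μ(1−μ)/(α+β+1) < μ(1−μ).
Here μ(1−μ) = 0.70×0.30 = 0.2100, and 0.0149 < 0.2100.

Yes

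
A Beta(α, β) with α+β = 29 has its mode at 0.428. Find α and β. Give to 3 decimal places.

α = 12.556, β = 16.444

For α,β>1 the mode is (α−1)/(α+β−2), so α = mode·(κ−2)+1 = 0.428×27+1 = 12.556.
And β = (1−mode)·(κ−2)+1 = 0.572×27+1 = 16.444.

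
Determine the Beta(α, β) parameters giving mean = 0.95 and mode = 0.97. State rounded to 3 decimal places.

α = 44.650, β = 2.350

Let s = α+β. Mean gives α = μs = 0.95s; mode gives (α−1)/(s−2) = 0.97.
Substituting: 0.95s − 1 = 0.97(s−2) = 0.97s − 1.94, so -0.02s = -0.94 and s = 47.0000.
Then α = 0.95×47.0000 = 44.650 and β = s−α = 2.350.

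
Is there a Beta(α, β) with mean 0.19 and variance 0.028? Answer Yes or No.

Yes

For any Beta, Var(X) < E[X]·(1−E[X]).
Here μ(1−μ) = 0.19×0.81 = 0.1539, and 0.028 < 0.1539.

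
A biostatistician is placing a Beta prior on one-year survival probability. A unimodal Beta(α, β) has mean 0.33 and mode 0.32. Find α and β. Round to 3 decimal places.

Let s = α+β. Mean gives α = μs = 0.33s; mode gives (α−1)/(s−2) = 0.32.
Substituting: 0.33s − 1 = 0.32(s−2) = 0.32s − 0.64, so 0.01s = 0.36 and s = 36.0000.
Then α = 0.33×36.0000 = 11.880 and β = s−α = 24.120.

α = 11.880, β = 24.120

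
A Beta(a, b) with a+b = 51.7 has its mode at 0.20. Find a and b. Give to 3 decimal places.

a = 10.940, b = 40.760

For a,b>1 the mode is (a−1)/(a+b−2), so a = mode·(κ−2)+1 = 0.20×49.7+1 = 10.940.
And b = (1−mode)·(κ−2)+1 = 0.80×49.7+1 = 40.760.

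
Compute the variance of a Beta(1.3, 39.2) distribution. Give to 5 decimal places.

α+β = 40.5 and αβ = 50.96, so Var = αβ/[(α+β)²(α+β+1)] = 50.96/68070.375 = 0.00075.

0.00075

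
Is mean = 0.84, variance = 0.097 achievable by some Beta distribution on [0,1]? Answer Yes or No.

Yes

The Beta variance bound is σ² < μ(1−μ).
Here μ(1−μ) = 0.84×0.16 = 0.1344, and 0.097 < 0.1344.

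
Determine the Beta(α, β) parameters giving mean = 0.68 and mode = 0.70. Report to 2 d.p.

α = 13.60, β = 6.40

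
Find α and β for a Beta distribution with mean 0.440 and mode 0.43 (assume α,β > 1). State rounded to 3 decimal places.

Let s = α+β. Mean gives α = μs = 0.440s; mode gives (α−1)/(s−2) = 0.43.
Substituting: 0.440s − 1 = 0.43(s−2) = 0.43s − 0.86, so 0.010s = 0.14 and s = 14.0000.
Then α = 0.440×14.0000 = 6.160 and β = s−α = 7.840.

α = 6.160, β = 7.840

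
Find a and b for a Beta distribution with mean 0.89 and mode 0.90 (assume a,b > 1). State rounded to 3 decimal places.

With s = a+b: μ = a/s and mode = (a−1)/(s−2). Eliminating a = μs,
μs − 1 = m(s−2) ⇒ s(μ−m) = 1−2m ⇒ s = -0.80/-0.01 = 80.0000.
So a = μs = 71.200, b = (1−μ)s = 8.800.

a = 71.200, b = 8.800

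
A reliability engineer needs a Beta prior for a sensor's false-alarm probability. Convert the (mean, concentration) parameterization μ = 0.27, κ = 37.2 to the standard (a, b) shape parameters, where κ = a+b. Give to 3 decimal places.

Split κ in proportion μ : (1−μ): a = 0.27·37.2 = 10.044, b = 37.2 − 10.044 = 27.156.

a = 10.044, b = 27.156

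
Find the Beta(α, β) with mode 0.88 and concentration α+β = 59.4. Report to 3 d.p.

α = 51.512, β = 7.888

Mode = (α−1)/(κ−2) with κ = α+β, so α−1 = 0.88·57.4 = 50.512.
α = 51.512; β = κ − α = 7.888.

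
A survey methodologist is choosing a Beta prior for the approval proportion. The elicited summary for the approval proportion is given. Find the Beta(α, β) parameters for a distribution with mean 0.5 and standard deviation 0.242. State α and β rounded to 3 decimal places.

σ² = 0.242² = 0.058564.
With s = α+β, Var = μ(1−μ)/(s+1), so s+1 = (0.5×0.5)/0.058564 = 4.2688 and s = 3.2688.
α = μs = 1.634, β = (1−μ)s = 1.634.

α = 1.634, β = 1.634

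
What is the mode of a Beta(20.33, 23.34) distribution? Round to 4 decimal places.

The density x^(α−1)(1−x)^(β−1) is maximised at (α−1)/(α+β−2) = 19.33/41.67 = 0.4639.

0.4639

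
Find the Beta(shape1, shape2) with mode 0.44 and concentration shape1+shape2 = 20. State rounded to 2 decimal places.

shape1 = 8.92, shape2 = 11.08

Since the density peak of Beta(shape1,shape2) is at (shape1−1)/(shape1+shape2−2),
shape1 = 1 + 0.44(20−2) = 8.92 and shape2 = 20 − 8.92 = 11.08.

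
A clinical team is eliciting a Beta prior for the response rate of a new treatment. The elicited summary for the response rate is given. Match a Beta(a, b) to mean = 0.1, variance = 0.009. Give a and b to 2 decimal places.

Write ν = a+b; then a = μν and Var = μ(1−μ)/(ν+1).
ν = μ(1−μ)/Var − 1 = 0.09/0.009 − 1 = 9.0000.
a = 0.1·9.0000 = 0.90, b = 0.9·9.0000 = 8.10.

a = 0.90, b = 8.10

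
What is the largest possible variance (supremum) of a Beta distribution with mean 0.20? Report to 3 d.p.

0.160

For fixed mean μ the Beta variance is μ(1−μ)/(α+β+1), increasing as α+β decreases.
Its least upper bound (not attained) is μ(1−μ) = 0.20·0.80 = 0.160.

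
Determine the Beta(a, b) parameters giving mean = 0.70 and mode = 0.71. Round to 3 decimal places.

a = 29.400, b = 12.600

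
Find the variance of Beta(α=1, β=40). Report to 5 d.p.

0.00057

μ = 1/41 = 0.024390; Var = μ(1−μ)/(α+β+1) = 0.0237954/42 = 0.00057.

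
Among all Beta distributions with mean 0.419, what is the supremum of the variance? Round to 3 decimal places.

For fixed mean μ the Beta variance is μ(1−μ)/(α+β+1), increasing as α+β decreases.
Its least upper bound (not attained) is μ(1−μ) = 0.419·0.581 = 0.243.

0.243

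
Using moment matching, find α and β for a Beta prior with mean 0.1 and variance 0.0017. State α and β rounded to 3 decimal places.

α = 5.194, β = 46.747

By moment matching, α+β = μ(1−μ)/σ² − 1 = (0.1·0.9)/0.0017 − 1 = 52.9412 − 1 = 51.9412.
Since α/(α+β) = μ, α = 0.1·51.9412 = 5.194 and β = 0.9·51.9412 = 46.747.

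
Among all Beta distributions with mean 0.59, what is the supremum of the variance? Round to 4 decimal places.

0.2419

Var = μ(1−μ)/(α+β+1), which approaches μ(1−μ) as α+β → 0.
So the supremum is μ(1−μ) = 0.59×0.41 = 0.2419.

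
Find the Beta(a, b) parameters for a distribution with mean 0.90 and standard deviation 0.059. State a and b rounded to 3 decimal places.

a = 22.369, b = 2.485

Variance = 0.059² = 0.003481. The moment-matching identity a+b = μ(1−μ)/Var − 1 gives
a+b = 0.0900/0.003481 − 1 = 24.8546, so a = μ·24.8546 = 22.369 and b = (1−μ)·24.8546 = 2.485.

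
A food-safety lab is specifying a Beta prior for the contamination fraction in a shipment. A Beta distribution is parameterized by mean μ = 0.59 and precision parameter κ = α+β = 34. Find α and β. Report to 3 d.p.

α = 20.060, β = 13.940

α = μκ = 0.59×34 = 20.060 and β = (1−μ)κ = 0.41×34 = 13.940.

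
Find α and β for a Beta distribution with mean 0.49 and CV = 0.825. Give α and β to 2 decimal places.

σ = CV·μ = 0.825×0.49 = 0.40425, so σ² = 0.163418.
s+1 = μ(1−μ)/σ² = 0.2499/0.163418 = 1.5292, so s = α+β = 0.5292.
α = μs = 0.26, β = (1−μ)s = 0.27.

α = 0.26, β = 0.27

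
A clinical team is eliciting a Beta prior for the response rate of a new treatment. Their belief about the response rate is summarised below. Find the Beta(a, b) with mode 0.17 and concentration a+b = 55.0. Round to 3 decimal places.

Since the density peak of Beta(a,b) is at (a−1)/(a+b−2),
a = 1 + 0.17(55.0−2) = 10.010 and b = 55.0 − 10.010 = 44.990.

a = 10.010, b = 44.990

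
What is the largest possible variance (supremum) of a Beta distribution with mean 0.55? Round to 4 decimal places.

For fixed mean μ the Beta variance is μ(1−μ)/(α+β+1), increasing as α+β decreases.
Its least upper bound (not attained) is μ(1−μ) = 0.55·0.45 = 0.2475.

0.2475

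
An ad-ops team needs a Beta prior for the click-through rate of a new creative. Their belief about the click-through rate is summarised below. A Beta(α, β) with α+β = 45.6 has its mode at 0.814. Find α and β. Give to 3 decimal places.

Since the density peak of Beta(α,β) is at (α−1)/(α+β−2),
α = 1 + 0.814(45.6−2) = 36.490 and β = 45.6 − 36.490 = 9.110.

α = 36.490, β = 9.110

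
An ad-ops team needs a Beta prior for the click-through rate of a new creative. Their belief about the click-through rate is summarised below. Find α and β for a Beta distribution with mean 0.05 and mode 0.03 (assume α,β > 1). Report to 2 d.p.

Let s = α+β. Mean gives α = μs = 0.05s; mode gives (α−1)/(s−2) = 0.03.
Substituting: 0.05s − 1 = 0.03(s−2) = 0.03s − 0.06, so 0.02s = 0.94 and s = 47.0000.
Then α = 0.05×47.0000 = 2.35 and β = s−α = 44.65.

α = 2.35, β = 44.65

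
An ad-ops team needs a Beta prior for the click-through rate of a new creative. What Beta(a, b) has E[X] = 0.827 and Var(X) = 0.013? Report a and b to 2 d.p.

a = 8.27, b = 1.73

Write ν = a+b; then a = μν and Var = μ(1−μ)/(ν+1).
ν = μ(1−μ)/Var − 1 = 0.143071/0.013 − 1 = 10.0055.
a = 0.827·10.0055 = 8.27, b = 0.173·10.0055 = 1.73.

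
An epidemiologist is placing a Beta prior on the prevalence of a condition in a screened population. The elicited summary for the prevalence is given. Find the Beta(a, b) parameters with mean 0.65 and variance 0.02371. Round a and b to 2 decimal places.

a = 5.59, b = 3.01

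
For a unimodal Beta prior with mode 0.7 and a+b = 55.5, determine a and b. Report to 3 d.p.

a = 38.450, b = 17.050

Mode = (a−1)/(κ−2) with κ = a+b, so a−1 = 0.7·53.5 = 37.450.
a = 38.450; b = κ − a = 17.050.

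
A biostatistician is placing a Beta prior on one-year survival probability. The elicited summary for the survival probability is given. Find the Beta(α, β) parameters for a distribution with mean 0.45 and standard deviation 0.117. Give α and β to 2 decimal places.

α = 7.69, β = 9.39

Variance = 0.117² = 0.013689. The moment-matching identity α+β = μ(1−μ)/Var − 1 gives
α+β = 0.2475/0.013689 − 1 = 17.0802, so α = μ·17.0802 = 7.69 and β = (1−μ)·17.0802 = 9.39.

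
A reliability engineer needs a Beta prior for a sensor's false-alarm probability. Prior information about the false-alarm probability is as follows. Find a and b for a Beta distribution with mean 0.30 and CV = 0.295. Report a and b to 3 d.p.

a = 7.744, b = 18.069

Var = (CV·μ)² = (0.295×0.30)² = 0.007832.
a+b = μ(1−μ)/Var − 1 = 0.2100/0.007832 − 1 = 25.8122.
Thus a = 0.30·25.8122 = 7.744 and b = 0.70·25.8122 = 18.069.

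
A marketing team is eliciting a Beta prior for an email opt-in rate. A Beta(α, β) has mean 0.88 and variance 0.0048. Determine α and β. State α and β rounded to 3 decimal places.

By moment matching, α+β = μ(1−μ)/σ² − 1 = (0.88·0.12)/0.0048 − 1 = 22.0000 − 1 = 21.0000.
Since α/(α+β) = μ, α = 0.88·21.0000 = 18.480 and β = 0.12·21.0000 = 2.520.

α = 18.480, β = 2.520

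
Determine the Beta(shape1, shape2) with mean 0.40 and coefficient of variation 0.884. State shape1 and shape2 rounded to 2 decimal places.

Var = (CV·μ)² = (0.884×0.40)² = 0.125033.
shape1+shape2 = μ(1−μ)/Var − 1 = 0.2400/0.125033 − 1 = 0.9195.
Thus shape1 = 0.40·0.9195 = 0.37 and shape2 = 0.60·0.9195 = 0.55.

shape1 = 0.37, shape2 = 0.55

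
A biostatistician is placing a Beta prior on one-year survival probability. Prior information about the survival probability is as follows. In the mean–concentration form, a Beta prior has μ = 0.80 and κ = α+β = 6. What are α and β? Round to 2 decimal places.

α = 4.80, β = 1.20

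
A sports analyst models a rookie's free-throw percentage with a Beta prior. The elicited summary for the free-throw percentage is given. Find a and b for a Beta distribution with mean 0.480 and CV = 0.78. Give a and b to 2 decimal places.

a = 0.37, b = 0.41

σ = CV·μ = 0.78×0.480 = 0.37440, so σ² = 0.140175.
s+1 = μ(1−μ)/σ² = 0.249600/0.140175 = 1.7806, so s = a+b = 0.7806.
a = μs = 0.37, b = (1−μ)s = 0.41.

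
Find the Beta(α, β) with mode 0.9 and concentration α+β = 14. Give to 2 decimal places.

Mode = (α−1)/(κ−2) with κ = α+β, so α−1 = 0.9·12 = 10.80.
α = 11.80; β = κ − α = 2.20.

α = 11.80, β = 2.20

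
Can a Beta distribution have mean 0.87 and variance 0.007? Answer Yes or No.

The Beta variance bound is σ² < μ(1−μ).
Here μ(1−μ) = 0.87×0.13 = 0.1131, and 0.007 < 0.1131.

Yes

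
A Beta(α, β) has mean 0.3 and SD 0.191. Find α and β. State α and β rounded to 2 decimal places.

Variance = 0.191² = 0.036481. The moment-matching identity α+β = μ(1−μ)/Var − 1 gives
α+β = 0.21/0.036481 − 1 = 4.7564, so α = μ·4.7564 = 1.43 and β = (1−μ)·4.7564 = 3.33.

α = 1.43, β = 3.33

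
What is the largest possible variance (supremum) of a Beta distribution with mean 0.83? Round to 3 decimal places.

For fixed mean μ the Beta variance is μ(1−μ)/(α+β+1), increasing as α+β decreases.
Its least upper bound (not attained) is μ(1−μ) = 0.83·0.17 = 0.141.

0.141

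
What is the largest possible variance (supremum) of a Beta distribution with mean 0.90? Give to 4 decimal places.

For fixed mean μ the Beta variance is μ(1−μ)/(α+β+1), increasing as α+β decreases.
Its least upper bound (not attained) is μ(1−μ) = 0.90·0.10 = 0.0900.

0.0900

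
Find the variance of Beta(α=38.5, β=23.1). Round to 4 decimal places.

0.0037

α+β = 61.6 and αβ = 889.35, so Var = αβ/[(α+β)²(α+β+1)] = 889.35/237539.456 = 0.0037.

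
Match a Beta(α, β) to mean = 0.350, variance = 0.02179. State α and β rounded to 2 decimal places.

α = 3.30, β = 6.14

Write ν = α+β; then α = μν and Var = μ(1−μ)/(ν+1).
ν = μ(1−μ)/Var − 1 = 0.227500/0.02179 − 1 = 9.4406.
α = 0.350·9.4406 = 3.30, β = 0.650·9.4406 = 6.14.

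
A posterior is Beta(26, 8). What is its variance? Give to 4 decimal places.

μ = 26/34 = 0.764706; Var = μ(1−μ)/(α+β+1) = 0.1799308/35 = 0.0051.

0.0051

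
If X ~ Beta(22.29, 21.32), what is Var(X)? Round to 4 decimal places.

α+β = 43.61 and αβ = 475.2228, so Var = αβ/[(α+β)²(α+β+1)] = 475.2228/84840.729981 = 0.0056.

0.0056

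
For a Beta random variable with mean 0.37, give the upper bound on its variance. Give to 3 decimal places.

0.233

For fixed mean μ the Beta variance is μ(1−μ)/(α+β+1), increasing as α+β decreases.
Its least upper bound (not attained) is μ(1−μ) = 0.37·0.63 = 0.233.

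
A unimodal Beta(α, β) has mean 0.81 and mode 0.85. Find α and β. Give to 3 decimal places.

α = 14.175, β = 3.325

With s = α+β: μ = α/s and mode = (α−1)/(s−2). Eliminating α = μs,
μs − 1 = m(s−2) ⇒ s(μ−m) = 1−2m ⇒ s = -0.70/-0.04 = 17.5000.
So α = μs = 14.175, β = (1−μ)s = 3.325.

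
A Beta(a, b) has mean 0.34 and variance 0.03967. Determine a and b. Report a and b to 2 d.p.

Let s = a+b. The Beta variance is μ(1−μ)/(s+1).
So s+1 = μ(1−μ)/σ² = (0.34×0.66)/0.03967 = 0.2244/0.03967 = 5.6567, giving s = 4.6567.
Then a = μs = 0.34×4.6567 = 1.58 and b = (1−μ)s = 0.66×4.6567 = 3.07.

a = 1.58, b = 3.07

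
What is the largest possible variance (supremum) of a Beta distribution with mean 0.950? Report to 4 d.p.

For fixed mean μ the Beta variance is μ(1−μ)/(α+β+1), increasing as α+β decreases.
Its least upper bound (not attained) is μ(1−μ) = 0.950·0.050 = 0.0475.

0.0475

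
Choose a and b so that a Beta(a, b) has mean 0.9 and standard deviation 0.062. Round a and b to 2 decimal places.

a = 20.17, b = 2.24

First σ² = 0.003844. Setting a = μn, b = (1−μ)n with n = a+b,
μ(1−μ)/(n+1) = 0.003844 ⇒ n+1 = 0.09/0.003844 = 23.4131 ⇒ n = 22.4131.
Hence a = 0.9×22.4131 = 20.17, b = 0.1×22.4131 = 2.24.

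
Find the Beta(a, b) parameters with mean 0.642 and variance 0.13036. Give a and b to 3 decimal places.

Let s = a+b. The Beta variance is μ(1−μ)/(s+1).
So s+1 = μ(1−μ)/σ² = (0.642×0.358)/0.13036 = 0.229836/0.13036 = 1.7631, giving s = 0.7631.
Then a = μs = 0.642×0.7631 = 0.490 and b = (1−μ)s = 0.358×0.7631 = 0.273.

a = 0.490, b = 0.273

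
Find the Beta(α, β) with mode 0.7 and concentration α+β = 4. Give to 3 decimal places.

Since the density peak of Beta(α,β) is at (α−1)/(α+β−2),
α = 1 + 0.7(4−2) = 2.400 and β = 4 − 2.400 = 1.600.

α = 2.400, β = 1.600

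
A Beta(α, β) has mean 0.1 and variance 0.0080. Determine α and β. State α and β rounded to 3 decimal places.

α = 1.025, β = 9.225

By moment matching, α+β = μ(1−μ)/σ² − 1 = (0.1·0.9)/0.0080 − 1 = 11.2500 − 1 = 10.2500.
Since α/(α+β) = μ, α = 0.1·10.2500 = 1.025 and β = 0.9·10.2500 = 9.225.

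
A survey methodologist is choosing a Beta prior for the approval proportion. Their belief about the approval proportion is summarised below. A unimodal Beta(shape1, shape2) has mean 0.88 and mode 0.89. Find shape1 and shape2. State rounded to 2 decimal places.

With s = shape1+shape2: μ = shape1/s and mode = (shape1−1)/(s−2). Eliminating shape1 = μs,
μs − 1 = m(s−2) ⇒ s(μ−m) = 1−2m ⇒ s = -0.78/-0.01 = 78.0000.
So shape1 = μs = 68.64, shape2 = (1−μ)s = 9.36.

shape1 = 68.64, shape2 = 9.36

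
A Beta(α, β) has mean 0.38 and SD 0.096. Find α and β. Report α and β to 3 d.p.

α = 9.334, β = 15.230

σ² = 0.096² = 0.009216.
With s = α+β, Var = μ(1−μ)/(s+1), so s+1 = (0.38×0.62)/0.009216 = 25.5642 and s = 24.5642.
α = μs = 9.334, β = (1−μ)s = 15.230.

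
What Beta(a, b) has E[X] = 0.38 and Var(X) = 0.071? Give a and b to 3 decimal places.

Let s = a+b. The Beta variance is μ(1−μ)/(s+1).
So s+1 = μ(1−μ)/σ² = (0.38×0.62)/0.071 = 0.2356/0.071 = 3.3183, giving s = 2.3183.
Then a = μs = 0.38×2.3183 = 0.881 and b = (1−μ)s = 0.62×2.3183 = 1.437.

a = 0.881, b = 1.437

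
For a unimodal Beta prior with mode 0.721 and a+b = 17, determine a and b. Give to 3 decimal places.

a = 11.815, b = 5.185

Mode = (a−1)/(κ−2) with κ = a+b, so a−1 = 0.721·15 = 10.815.
a = 11.815; b = κ − a = 5.185.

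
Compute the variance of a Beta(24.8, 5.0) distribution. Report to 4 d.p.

0.0045

Var = αβ/[(α+β)²(α+β+1)] = (24.8×5.0)/(29.8²×30.8) = 124.00/27351.632 = 0.0045.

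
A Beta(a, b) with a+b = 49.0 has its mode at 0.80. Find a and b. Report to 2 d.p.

a = 38.60, b = 10.40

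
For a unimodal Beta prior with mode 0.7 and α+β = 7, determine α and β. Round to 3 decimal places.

α = 4.500, β = 2.500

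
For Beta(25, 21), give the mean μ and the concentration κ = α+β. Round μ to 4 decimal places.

κ = α+β = 25+21 = 46; μ = α/κ = 25/46 = 0.5435.

μ = 0.5435, κ = 46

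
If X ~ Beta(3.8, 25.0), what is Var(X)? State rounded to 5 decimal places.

0.00384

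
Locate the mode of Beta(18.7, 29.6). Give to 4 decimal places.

0.3823

With α,β > 1, mode = (α−1)/(α+β−2) = 17.7/46.3 = 0.3823.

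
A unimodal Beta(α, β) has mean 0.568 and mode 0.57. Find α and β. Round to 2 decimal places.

Let s = α+β. Mean gives α = μs = 0.568s; mode gives (α−1)/(s−2) = 0.57.
Substituting: 0.568s − 1 = 0.57(s−2) = 0.57s − 1.14, so -0.002s = -0.14 and s = 70.0000.
Then α = 0.568×70.0000 = 39.76 and β = s−α = 30.24.

α = 39.76, β = 30.24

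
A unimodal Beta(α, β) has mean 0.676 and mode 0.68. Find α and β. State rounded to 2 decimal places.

Let s = α+β. Mean gives α = μs = 0.676s; mode gives (α−1)/(s−2) = 0.68.
Substituting: 0.676s − 1 = 0.68(s−2) = 0.68s − 1.36, so -0.004s = -0.36 and s = 90.0000.
Then α = 0.676×90.0000 = 60.84 and β = s−α = 29.16.

α = 60.84, β = 29.16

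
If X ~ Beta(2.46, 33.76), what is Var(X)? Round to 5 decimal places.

0.00170

α+β = 36.22 and αβ = 83.0496, so Var = αβ/[(α+β)²(α+β+1)] = 83.0496/48828.486248 = 0.00170.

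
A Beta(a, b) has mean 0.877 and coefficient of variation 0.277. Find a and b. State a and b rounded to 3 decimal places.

Var = (CV·μ)² = (0.277×0.877)² = 0.059014.
a+b = μ(1−μ)/Var − 1 = 0.107871/0.059014 − 1 = 0.8279.
Thus a = 0.877·0.8279 = 0.726 and b = 0.123·0.8279 = 0.102.

a = 0.726, b = 0.102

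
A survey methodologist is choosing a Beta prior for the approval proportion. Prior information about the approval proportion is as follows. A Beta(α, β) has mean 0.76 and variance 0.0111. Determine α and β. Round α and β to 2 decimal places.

α = 11.73, β = 3.70

By moment matching, α+β = μ(1−μ)/σ² − 1 = (0.76·0.24)/0.0111 − 1 = 16.4324 − 1 = 15.4324.
Since α/(α+β) = μ, α = 0.76·15.4324 = 11.73 and β = 0.24·15.4324 = 3.70.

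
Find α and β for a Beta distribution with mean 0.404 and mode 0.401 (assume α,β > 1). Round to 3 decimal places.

α = 26.664, β = 39.336

With s = α+β: μ = α/s and mode = (α−1)/(s−2). Eliminating α = μs,
μs − 1 = m(s−2) ⇒ s(μ−m) = 1−2m ⇒ s = 0.198/0.003 = 66.0000.
So α = μs = 26.664, β = (1−μ)s = 39.336.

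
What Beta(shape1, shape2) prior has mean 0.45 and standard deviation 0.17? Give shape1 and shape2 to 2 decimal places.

Variance = 0.17² = 0.0289. The moment-matching identity shape1+shape2 = μ(1−μ)/Var − 1 gives
shape1+shape2 = 0.2475/0.0289 − 1 = 7.5640, so shape1 = μ·7.5640 = 3.40 and shape2 = (1−μ)·7.5640 = 4.16.

shape1 = 3.40, shape2 = 4.16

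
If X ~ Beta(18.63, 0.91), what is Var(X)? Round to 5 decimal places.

0.00216

Var = αβ/[(α+β)²(α+β+1)] = (18.63×0.91)/(19.54²×20.54) = 16.9533/7842.410264 = 0.00216.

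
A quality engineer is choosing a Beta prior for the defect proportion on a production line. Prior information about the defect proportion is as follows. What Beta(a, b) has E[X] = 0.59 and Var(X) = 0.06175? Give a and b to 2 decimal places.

a = 1.72, b = 1.20

Write ν = a+b; then a = μν and Var = μ(1−μ)/(ν+1).
ν = μ(1−μ)/Var − 1 = 0.2419/0.06175 − 1 = 2.9174.
a = 0.59·2.9174 = 1.72, b = 0.41·2.9174 = 1.20.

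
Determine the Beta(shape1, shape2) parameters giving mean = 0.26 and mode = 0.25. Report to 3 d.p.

With s = shape1+shape2: μ = shape1/s and mode = (shape1−1)/(s−2). Eliminating shape1 = μs,
μs − 1 = m(s−2) ⇒ s(μ−m) = 1−2m ⇒ s = 0.50/0.01 = 50.0000.
So shape1 = μs = 13.000, shape2 = (1−μ)s = 37.000.

shape1 = 13.000, shape2 = 37.000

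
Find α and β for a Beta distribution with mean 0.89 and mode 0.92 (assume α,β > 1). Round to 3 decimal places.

Let s = α+β. Mean gives α = μs = 0.89s; mode gives (α−1)/(s−2) = 0.92.
Substituting: 0.89s − 1 = 0.92(s−2) = 0.92s − 1.84, so -0.03s = -0.84 and s = 28.0000.
Then α = 0.89×28.0000 = 24.920 and β = s−α = 3.080.

α = 24.920, β = 3.080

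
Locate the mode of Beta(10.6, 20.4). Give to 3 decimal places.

The density x^(α−1)(1−x)^(β−1) is maximised at (α−1)/(α+β−2) = 9.6/29.0 = 0.331.

0.331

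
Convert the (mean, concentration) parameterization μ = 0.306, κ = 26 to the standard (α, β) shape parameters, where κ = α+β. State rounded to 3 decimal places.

α = μκ = 0.306×26 = 7.956 and β = (1−μ)κ = 0.694×26 = 18.044.

α = 7.956, β = 18.044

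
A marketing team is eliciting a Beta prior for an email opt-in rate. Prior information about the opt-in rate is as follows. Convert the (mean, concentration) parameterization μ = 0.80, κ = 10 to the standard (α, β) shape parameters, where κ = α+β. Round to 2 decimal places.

α = 8.00, β = 2.00

Split κ in proportion μ : (1−μ): α = 0.80·10 = 8.00, β = 10 − 8.00 = 2.00.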